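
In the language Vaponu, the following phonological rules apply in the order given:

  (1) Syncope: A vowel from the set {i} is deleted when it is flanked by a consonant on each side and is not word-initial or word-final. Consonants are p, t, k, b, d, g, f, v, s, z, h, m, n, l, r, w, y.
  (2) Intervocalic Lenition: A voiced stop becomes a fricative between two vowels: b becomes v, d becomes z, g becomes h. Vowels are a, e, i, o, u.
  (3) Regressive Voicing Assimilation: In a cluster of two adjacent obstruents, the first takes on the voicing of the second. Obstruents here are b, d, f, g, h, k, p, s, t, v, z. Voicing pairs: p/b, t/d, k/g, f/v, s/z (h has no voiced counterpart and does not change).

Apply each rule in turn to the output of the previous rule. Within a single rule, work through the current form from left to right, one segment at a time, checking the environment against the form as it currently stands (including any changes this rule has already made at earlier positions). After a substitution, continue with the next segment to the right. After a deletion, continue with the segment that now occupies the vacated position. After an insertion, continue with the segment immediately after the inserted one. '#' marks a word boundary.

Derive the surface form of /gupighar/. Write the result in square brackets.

(1) Syncope: [gupighar] → [gupghar]
(2) Intervocalic Lenition: no change — [gupghar]
(3) Regressive Voicing Assimilation: [gupghar] → [gubkhar]

[gubkhar]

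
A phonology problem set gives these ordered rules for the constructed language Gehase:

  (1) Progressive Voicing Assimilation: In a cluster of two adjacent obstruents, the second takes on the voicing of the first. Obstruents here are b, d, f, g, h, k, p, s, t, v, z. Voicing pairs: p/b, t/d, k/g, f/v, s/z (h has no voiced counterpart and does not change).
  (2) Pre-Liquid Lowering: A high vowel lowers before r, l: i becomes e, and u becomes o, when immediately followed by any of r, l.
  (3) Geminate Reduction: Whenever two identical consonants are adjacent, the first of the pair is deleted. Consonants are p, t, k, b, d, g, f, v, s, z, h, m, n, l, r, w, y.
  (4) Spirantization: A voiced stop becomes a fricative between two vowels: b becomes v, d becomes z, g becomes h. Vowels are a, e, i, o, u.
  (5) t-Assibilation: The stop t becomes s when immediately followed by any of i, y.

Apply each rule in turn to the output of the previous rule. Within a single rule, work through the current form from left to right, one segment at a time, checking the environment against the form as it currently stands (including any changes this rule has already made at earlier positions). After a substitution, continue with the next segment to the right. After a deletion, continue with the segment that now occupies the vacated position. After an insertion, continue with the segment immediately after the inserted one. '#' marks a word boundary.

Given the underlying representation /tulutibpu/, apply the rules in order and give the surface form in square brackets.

(1) Progressive Voicing Assimilation: [tulutibpu] → [tulutibbu]
(2) Pre-Liquid Lowering: [tulutibbu] → [tolutibbu]
(3) Geminate Reduction: [tolutibbu] → [tolutibu]
(4) Spirantization: [tolutibu] → [tolutivu]
(5) t-Assibilation: [tolutivu] → [tolusivu]

[tolusivu]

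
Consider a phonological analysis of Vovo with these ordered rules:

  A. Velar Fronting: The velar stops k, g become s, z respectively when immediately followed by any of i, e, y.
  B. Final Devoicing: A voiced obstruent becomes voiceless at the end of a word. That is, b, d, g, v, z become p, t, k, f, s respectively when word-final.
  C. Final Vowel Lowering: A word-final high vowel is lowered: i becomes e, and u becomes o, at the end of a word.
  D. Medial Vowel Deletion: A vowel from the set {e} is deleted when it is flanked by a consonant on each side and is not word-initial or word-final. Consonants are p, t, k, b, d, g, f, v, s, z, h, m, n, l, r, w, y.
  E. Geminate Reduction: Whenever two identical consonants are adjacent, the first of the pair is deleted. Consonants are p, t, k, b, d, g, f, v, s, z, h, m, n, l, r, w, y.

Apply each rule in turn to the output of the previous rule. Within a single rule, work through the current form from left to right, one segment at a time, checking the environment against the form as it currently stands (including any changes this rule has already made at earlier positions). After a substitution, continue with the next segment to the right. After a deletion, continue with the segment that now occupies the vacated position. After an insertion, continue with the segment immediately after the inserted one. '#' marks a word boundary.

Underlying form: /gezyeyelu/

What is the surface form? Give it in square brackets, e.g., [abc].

[zylo]

A Velar Fronting: [gezyeyelu] → [zezyeyelu]
B Final Devoicing: no change — [zezyeyelu]
C Final Vowel Lowering: [zezyeyelu] → [zezyeyelo]
D Medial Vowel Deletion: [zezyeyelo] → [zzyylo]
E Geminate Reduction: [zzyylo] → [zylo]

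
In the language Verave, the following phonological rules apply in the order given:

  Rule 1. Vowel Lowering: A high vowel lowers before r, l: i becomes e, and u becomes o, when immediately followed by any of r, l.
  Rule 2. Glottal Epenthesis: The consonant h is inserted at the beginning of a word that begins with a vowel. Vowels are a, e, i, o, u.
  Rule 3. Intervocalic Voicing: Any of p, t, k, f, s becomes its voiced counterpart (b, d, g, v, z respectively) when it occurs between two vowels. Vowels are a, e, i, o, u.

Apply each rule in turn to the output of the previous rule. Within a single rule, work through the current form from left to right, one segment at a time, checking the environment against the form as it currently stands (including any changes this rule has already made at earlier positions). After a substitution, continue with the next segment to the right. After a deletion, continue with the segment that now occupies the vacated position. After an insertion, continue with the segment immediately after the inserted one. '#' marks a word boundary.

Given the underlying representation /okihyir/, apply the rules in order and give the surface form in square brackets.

[hogihyer]

Rule 1 Vowel Lowering: [okihyir] → [okihyer]
Rule 2 Glottal Epenthesis: [okihyer] → [hokihyer]
Rule 3 Intervocalic Voicing: [hokihyer] → [hogihyer]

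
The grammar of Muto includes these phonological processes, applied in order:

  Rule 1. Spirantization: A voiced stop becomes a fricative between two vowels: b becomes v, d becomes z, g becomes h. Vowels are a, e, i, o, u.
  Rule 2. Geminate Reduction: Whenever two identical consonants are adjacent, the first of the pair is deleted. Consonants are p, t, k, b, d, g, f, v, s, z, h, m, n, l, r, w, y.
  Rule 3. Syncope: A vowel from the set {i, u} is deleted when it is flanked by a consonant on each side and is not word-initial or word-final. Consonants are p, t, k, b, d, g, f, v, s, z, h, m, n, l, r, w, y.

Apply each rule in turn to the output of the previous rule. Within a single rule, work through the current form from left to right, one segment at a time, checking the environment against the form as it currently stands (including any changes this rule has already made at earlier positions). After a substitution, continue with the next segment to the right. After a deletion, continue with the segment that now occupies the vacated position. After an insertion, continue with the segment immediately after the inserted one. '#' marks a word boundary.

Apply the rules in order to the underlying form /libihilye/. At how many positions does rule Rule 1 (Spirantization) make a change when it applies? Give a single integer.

Rule 1 Spirantization: [libihilye] → [livihilye]
Rule 2 Geminate Reduction: no change — [livihilye]
Rule 3 Syncope: [livihilye] → [lvhlye]
Rule Rule 1 changed 1 position(s).

1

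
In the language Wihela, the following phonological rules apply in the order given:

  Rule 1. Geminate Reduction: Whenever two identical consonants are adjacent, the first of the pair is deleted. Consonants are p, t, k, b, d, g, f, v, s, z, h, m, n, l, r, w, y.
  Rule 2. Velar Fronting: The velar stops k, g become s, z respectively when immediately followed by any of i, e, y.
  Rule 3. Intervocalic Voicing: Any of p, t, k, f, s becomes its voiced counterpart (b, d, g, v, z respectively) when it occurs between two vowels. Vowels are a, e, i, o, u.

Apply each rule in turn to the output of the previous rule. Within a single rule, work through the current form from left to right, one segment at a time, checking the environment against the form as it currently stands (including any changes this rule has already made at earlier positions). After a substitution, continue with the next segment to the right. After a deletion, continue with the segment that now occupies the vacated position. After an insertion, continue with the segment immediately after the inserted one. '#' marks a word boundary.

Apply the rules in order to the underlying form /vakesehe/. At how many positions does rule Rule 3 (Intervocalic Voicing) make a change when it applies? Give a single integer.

Rule 1 Geminate Reduction: no change — [vakesehe]
Rule 2 Velar Fronting: [vakesehe] → [vasesehe]
Rule 3 Intervocalic Voicing: [vasesehe] → [vazezehe]
Rule Rule 3 changed 2 position(s).

2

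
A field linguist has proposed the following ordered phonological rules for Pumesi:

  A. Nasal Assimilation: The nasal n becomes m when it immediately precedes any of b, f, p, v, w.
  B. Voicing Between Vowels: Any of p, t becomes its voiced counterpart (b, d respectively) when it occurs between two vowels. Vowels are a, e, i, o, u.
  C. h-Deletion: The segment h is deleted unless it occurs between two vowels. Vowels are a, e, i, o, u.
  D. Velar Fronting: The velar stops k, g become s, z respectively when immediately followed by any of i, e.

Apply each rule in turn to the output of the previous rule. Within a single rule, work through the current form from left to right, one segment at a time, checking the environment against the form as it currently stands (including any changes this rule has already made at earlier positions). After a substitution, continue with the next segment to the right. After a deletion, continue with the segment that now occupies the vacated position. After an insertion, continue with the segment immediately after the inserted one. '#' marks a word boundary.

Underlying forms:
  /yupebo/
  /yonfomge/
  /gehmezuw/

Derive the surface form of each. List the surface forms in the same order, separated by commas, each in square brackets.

[yubebo], [yomfomze], [zemezuw]

/yupebo/:
  A Nasal Assimilation: no change — [yupebo]
  B Voicing Between Vowels: [yupebo] → [yubebo]
  C h-Deletion: no change — [yubebo]
  D Velar Fronting: no change — [yubebo]
/yonfomge/:
  A Nasal Assimilation: [yonfomge] → [yomfomge]
  B Voicing Between Vowels: no change — [yomfomge]
  C h-Deletion: no change — [yomfomge]
  D Velar Fronting: [yomfomge] → [yomfomze]
/gehmezuw/:
  A Nasal Assimilation: no change — [gehmezuw]
  B Voicing Between Vowels: no change — [gehmezuw]
  C h-Deletion: [gehmezuw] → [gemezuw]
  D Velar Fronting: [gemezuw] → [zemezuw]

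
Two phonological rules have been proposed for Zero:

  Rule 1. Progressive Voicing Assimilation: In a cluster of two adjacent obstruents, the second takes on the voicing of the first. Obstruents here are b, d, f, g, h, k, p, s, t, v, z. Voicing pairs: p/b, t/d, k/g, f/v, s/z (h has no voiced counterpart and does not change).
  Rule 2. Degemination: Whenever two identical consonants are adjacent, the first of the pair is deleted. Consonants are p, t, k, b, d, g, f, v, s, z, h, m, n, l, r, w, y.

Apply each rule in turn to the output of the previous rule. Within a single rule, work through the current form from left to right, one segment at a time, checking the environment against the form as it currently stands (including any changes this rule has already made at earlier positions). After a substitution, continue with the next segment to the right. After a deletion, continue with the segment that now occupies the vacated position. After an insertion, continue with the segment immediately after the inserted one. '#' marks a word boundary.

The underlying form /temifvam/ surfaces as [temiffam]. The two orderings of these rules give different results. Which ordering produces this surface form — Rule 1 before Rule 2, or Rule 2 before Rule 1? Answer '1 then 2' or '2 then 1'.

Order 1 then 2:
  1 Progressive Voicing Assimilation: [temifvam] → [temiffam]
  2 Degemination: [temiffam] → [temifam]
  result: [temifam]
Order 2 then 1:
  2 Degemination: no change — [temifvam]
  1 Progressive Voicing Assimilation: [temifvam] → [temiffam]
  result: [temiffam]

2 then 1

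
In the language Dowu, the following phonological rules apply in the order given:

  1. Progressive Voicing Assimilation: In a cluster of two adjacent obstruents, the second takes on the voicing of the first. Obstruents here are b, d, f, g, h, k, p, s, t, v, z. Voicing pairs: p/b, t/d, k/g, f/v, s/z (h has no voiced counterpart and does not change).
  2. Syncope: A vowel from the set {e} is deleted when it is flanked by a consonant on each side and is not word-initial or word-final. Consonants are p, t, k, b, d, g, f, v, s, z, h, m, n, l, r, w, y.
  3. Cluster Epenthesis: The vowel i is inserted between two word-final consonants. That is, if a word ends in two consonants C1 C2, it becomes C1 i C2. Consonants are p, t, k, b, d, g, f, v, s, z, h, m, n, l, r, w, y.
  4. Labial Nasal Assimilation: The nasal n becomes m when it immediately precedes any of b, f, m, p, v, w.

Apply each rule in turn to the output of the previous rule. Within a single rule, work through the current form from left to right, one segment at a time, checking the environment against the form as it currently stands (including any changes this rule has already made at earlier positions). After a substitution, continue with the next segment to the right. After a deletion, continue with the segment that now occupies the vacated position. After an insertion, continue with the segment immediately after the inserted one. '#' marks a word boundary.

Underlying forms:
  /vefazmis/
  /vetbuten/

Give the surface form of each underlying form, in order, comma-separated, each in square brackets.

[vfazmis], [vtputin]

/vefazmis/:
  1 Progressive Voicing Assimilation: no change — [vefazmis]
  2 Syncope: [vefazmis] → [vfazmis]
  3 Cluster Epenthesis: no change — [vfazmis]
  4 Labial Nasal Assimilation: no change — [vfazmis]
/vetbuten/:
  1 Progressive Voicing Assimilation: [vetbuten] → [vetputen]
  2 Syncope: [vetputen] → [vtputn]
  3 Cluster Epenthesis: [vtputn] → [vtputin]
  4 Labial Nasal Assimilation: no change — [vtputin]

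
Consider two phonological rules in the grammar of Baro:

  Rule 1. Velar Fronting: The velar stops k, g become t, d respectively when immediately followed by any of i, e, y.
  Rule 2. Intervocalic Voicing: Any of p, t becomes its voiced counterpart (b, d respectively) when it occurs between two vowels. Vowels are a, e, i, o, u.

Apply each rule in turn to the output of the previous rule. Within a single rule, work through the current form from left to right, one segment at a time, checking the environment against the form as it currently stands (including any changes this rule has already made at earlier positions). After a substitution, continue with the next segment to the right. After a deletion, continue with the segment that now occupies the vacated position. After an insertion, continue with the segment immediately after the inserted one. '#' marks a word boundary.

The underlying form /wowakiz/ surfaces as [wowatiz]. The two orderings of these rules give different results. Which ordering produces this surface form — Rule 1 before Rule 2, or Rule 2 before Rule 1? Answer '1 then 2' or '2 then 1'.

2 then 1

Order 1 then 2:
  1 Velar Fronting: [wowakiz] → [wowatiz]
  2 Intervocalic Voicing: [wowatiz] → [wowadiz]
  result: [wowadiz]
Order 2 then 1:
  2 Intervocalic Voicing: no change — [wowakiz]
  1 Velar Fronting: [wowakiz] → [wowatiz]
  result: [wowatiz]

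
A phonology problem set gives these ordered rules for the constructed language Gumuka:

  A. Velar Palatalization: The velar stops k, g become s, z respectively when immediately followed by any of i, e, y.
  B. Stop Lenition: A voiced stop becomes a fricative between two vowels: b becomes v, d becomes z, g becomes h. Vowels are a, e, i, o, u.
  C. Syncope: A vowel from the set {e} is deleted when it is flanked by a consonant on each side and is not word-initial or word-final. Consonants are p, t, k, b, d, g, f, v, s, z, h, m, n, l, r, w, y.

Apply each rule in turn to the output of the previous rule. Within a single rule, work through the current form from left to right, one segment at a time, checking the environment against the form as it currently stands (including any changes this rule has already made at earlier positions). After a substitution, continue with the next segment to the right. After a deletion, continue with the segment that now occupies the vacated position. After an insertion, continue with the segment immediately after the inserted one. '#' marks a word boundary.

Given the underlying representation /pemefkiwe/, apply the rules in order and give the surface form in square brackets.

A Velar Palatalization: [pemefkiwe] → [pemefsiwe]
B Stop Lenition: no change — [pemefsiwe]
C Syncope: [pemefsiwe] → [pmfsiwe]

[pmfsiwe]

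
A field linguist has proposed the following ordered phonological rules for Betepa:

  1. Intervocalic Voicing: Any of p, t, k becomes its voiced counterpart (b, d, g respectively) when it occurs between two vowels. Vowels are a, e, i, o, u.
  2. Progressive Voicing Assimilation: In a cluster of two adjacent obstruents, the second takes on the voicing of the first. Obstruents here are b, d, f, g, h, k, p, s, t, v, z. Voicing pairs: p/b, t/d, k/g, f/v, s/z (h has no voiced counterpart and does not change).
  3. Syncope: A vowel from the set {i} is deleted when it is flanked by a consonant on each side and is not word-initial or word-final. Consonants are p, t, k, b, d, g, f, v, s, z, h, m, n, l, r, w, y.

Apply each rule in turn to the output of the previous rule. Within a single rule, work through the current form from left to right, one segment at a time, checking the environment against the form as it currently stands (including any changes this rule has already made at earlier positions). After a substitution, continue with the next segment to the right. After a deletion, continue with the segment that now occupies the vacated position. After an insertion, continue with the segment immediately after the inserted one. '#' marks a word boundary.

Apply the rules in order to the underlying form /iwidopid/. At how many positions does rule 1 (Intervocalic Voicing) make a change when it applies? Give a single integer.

1

1 Intervocalic Voicing: [iwidopid] → [iwidobid]
2 Progressive Voicing Assimilation: no change — [iwidobid]
3 Syncope: [iwidobid] → [iwdobd]
Rule 1 changed 1 position(s).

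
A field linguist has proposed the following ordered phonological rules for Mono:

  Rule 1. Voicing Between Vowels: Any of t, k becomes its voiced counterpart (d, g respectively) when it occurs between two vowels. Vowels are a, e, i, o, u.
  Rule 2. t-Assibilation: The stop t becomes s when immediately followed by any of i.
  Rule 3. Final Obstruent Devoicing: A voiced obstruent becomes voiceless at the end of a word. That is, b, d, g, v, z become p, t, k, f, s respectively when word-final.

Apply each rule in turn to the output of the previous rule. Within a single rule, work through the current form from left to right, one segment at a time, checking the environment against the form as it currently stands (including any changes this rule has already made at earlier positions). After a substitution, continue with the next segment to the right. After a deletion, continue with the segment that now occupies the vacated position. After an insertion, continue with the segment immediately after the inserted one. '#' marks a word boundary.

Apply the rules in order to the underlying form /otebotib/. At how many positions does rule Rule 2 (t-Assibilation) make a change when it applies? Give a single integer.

Rule 1 Voicing Between Vowels: [otebotib] → [odebodib]
Rule 2 t-Assibilation: no change — [odebodib]
Rule 3 Final Obstruent Devoicing: [odebodib] → [odebodip]
Rule Rule 2 changed 0 position(s).

0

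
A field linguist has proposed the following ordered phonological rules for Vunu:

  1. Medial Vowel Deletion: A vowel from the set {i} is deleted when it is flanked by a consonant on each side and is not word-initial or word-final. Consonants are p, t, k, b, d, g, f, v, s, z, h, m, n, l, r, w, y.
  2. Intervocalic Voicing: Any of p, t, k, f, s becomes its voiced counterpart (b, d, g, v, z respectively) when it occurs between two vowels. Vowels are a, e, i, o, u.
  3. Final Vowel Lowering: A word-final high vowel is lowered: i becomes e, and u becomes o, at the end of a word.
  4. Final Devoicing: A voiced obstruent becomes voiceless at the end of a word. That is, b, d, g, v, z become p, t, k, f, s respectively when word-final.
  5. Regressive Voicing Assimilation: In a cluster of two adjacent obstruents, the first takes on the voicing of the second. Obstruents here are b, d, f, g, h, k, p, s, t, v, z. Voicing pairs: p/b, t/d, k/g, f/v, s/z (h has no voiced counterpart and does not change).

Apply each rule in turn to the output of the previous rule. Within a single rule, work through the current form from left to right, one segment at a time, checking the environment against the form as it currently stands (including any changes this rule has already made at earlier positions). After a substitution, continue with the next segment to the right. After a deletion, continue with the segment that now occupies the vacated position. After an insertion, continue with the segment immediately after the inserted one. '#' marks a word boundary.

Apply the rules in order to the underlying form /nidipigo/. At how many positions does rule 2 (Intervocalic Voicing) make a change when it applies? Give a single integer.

0

1 Medial Vowel Deletion: [nidipigo] → [ndpgo]
2 Intervocalic Voicing: no change — [ndpgo]
3 Final Vowel Lowering: no change — [ndpgo]
4 Final Devoicing: no change — [ndpgo]
5 Regressive Voicing Assimilation: [ndpgo] → [ntbgo]
Rule 2 changed 0 position(s).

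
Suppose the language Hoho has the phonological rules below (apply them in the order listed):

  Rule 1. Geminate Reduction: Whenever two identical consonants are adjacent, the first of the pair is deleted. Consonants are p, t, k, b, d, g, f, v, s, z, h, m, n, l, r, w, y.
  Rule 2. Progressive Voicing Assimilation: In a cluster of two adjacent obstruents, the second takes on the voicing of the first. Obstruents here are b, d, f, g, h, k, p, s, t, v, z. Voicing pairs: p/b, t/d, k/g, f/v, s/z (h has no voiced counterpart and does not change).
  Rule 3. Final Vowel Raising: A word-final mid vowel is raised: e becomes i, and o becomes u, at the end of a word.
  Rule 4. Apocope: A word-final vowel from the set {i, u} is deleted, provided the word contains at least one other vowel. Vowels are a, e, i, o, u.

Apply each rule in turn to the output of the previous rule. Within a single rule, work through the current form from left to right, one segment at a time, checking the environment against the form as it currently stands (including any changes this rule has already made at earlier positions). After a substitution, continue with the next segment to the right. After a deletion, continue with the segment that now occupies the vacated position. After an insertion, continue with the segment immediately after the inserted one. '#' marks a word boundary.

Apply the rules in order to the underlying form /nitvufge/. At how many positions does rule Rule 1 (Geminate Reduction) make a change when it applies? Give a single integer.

Rule 1 Geminate Reduction: no change — [nitvufge]
Rule 2 Progressive Voicing Assimilation: [nitvufge] → [nitfufke]
Rule 3 Final Vowel Raising: [nitfufke] → [nitfufki]
Rule 4 Apocope: [nitfufki] → [nitfufk]
Rule Rule 1 changed 0 position(s).

0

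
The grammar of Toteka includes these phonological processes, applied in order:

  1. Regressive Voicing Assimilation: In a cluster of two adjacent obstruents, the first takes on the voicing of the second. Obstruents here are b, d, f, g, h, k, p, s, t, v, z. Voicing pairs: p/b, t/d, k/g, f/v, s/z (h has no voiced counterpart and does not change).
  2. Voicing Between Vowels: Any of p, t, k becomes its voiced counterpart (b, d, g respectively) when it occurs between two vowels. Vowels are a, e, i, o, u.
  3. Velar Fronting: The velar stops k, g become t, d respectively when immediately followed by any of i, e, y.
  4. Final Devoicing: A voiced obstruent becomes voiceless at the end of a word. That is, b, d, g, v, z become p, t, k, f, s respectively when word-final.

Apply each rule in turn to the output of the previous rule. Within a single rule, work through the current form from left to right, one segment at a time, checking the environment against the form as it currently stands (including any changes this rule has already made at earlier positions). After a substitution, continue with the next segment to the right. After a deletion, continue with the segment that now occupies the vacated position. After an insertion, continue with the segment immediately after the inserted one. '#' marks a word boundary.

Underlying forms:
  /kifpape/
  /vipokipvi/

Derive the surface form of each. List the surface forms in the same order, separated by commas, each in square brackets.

/kifpape/:
  1 Regressive Voicing Assimilation: no change — [kifpape]
  2 Voicing Between Vowels: [kifpape] → [kifpabe]
  3 Velar Fronting: [kifpabe] → [tifpabe]
  4 Final Devoicing: no change — [tifpabe]
/vipokipvi/:
  1 Regressive Voicing Assimilation: [vipokipvi] → [vipokibvi]
  2 Voicing Between Vowels: [vipokibvi] → [vibogibvi]
  3 Velar Fronting: [vibogibvi] → [vibodibvi]
  4 Final Devoicing: no change — [vibodibvi]

[tifpabe], [vibodibvi]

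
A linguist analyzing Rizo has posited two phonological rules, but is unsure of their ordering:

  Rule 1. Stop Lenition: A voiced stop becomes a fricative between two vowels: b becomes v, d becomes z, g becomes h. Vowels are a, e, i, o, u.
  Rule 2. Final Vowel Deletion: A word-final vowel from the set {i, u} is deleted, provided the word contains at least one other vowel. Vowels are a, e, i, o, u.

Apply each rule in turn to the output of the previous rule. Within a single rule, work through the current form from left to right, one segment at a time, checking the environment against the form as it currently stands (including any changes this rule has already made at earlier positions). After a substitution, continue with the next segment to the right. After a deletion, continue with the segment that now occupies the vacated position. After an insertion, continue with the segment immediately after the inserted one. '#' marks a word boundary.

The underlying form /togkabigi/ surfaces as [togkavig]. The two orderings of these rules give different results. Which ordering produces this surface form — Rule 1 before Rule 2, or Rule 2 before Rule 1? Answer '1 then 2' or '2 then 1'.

Order 1 then 2:
  1 Stop Lenition: [togkabigi] → [togkavihi]
  2 Final Vowel Deletion: [togkavihi] → [togkavih]
  result: [togkavih]
Order 2 then 1:
  2 Final Vowel Deletion: [togkabigi] → [togkabig]
  1 Stop Lenition: [togkabig] → [togkavig]
  result: [togkavig]

2 then 1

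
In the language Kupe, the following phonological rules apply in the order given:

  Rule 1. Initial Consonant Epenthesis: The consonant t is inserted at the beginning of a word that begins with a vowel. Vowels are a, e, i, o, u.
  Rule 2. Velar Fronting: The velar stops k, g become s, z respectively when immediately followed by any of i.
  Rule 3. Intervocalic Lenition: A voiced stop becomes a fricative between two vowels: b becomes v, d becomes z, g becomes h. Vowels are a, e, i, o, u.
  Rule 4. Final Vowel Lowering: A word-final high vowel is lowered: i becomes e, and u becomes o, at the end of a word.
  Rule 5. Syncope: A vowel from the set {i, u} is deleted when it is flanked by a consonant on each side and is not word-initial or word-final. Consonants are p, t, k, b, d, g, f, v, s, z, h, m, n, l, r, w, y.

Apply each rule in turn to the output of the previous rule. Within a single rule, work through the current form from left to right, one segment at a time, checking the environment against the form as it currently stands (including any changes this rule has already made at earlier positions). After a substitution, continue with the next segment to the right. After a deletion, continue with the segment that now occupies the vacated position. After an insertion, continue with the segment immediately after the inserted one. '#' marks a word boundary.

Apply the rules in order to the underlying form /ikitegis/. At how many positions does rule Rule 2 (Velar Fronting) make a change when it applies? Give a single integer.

Rule 1 Initial Consonant Epenthesis: [ikitegis] → [tikitegis]
Rule 2 Velar Fronting: [tikitegis] → [tisitezis]
Rule 3 Intervocalic Lenition: no change — [tisitezis]
Rule 4 Final Vowel Lowering: no change — [tisitezis]
Rule 5 Syncope: [tisitezis] → [tstezs]
Rule Rule 2 changed 2 position(s).

2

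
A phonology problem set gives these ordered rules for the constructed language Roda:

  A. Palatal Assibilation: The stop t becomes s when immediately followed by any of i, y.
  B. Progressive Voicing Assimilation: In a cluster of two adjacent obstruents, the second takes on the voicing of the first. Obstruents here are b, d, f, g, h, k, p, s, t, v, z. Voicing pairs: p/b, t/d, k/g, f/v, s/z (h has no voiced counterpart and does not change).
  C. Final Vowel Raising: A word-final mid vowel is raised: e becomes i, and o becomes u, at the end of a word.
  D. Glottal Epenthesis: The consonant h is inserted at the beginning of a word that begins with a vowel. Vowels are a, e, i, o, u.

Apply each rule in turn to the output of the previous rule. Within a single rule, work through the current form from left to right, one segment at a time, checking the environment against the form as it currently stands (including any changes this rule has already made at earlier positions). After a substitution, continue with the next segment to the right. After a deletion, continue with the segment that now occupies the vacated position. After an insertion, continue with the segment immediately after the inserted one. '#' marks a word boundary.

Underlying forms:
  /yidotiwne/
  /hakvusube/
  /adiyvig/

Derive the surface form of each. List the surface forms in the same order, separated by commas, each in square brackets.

[yidosiwni], [hakfusubi], [hadiyvig]

/yidotiwne/:
  A Palatal Assibilation: [yidotiwne] → [yidosiwne]
  B Progressive Voicing Assimilation: no change — [yidosiwne]
  C Final Vowel Raising: [yidosiwne] → [yidosiwni]
  D Glottal Epenthesis: no change — [yidosiwni]
/hakvusube/:
  A Palatal Assibilation: no change — [hakvusube]
  B Progressive Voicing Assimilation: [hakvusube] → [hakfusube]
  C Final Vowel Raising: [hakfusube] → [hakfusubi]
  D Glottal Epenthesis: no change — [hakfusubi]
/adiyvig/:
  A Palatal Assibilation: no change — [adiyvig]
  B Progressive Voicing Assimilation: no change — [adiyvig]
  C Final Vowel Raising: no change — [adiyvig]
  D Glottal Epenthesis: [adiyvig] → [hadiyvig]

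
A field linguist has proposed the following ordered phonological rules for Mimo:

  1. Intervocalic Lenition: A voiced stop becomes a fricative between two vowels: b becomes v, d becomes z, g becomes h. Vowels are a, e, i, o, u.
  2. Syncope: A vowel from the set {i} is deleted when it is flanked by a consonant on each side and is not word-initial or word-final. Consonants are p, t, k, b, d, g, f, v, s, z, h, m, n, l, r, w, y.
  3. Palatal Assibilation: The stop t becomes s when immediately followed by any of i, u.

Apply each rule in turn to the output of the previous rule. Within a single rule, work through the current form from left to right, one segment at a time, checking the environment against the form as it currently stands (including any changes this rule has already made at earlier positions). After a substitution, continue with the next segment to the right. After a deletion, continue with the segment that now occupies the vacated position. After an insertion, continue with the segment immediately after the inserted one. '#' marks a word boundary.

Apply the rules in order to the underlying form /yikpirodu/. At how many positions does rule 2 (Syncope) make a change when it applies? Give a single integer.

2

1 Intervocalic Lenition: [yikpirodu] → [yikpirozu]
2 Syncope: [yikpirozu] → [ykprozu]
3 Palatal Assibilation: no change — [ykprozu]
Rule 2 changed 2 position(s).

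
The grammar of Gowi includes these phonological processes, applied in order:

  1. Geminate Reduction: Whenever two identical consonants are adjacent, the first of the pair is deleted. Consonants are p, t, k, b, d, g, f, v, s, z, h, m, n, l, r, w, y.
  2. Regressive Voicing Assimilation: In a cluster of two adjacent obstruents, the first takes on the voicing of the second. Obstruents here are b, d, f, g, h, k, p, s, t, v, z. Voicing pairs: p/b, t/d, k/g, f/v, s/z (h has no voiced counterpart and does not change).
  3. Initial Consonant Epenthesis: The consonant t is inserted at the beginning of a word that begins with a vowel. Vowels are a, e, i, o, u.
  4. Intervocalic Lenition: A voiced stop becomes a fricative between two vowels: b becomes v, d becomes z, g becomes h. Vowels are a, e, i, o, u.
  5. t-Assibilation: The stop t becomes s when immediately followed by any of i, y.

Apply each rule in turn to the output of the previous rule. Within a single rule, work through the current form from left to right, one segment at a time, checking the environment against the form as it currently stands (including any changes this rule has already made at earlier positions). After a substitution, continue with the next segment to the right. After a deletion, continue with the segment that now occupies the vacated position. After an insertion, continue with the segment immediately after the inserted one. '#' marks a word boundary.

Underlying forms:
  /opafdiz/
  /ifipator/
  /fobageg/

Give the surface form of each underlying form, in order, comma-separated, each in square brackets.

/opafdiz/:
  1 Geminate Reduction: no change — [opafdiz]
  2 Regressive Voicing Assimilation: [opafdiz] → [opavdiz]
  3 Initial Consonant Epenthesis: [opavdiz] → [topavdiz]
  4 Intervocalic Lenition: no change — [topavdiz]
  5 t-Assibilation: no change — [topavdiz]
/ifipator/:
  1 Geminate Reduction: no change — [ifipator]
  2 Regressive Voicing Assimilation: no change — [ifipator]
  3 Initial Consonant Epenthesis: [ifipator] → [tifipator]
  4 Intervocalic Lenition: no change — [tifipator]
  5 t-Assibilation: [tifipator] → [sifipator]
/fobageg/:
  1 Geminate Reduction: no change — [fobageg]
  2 Regressive Voicing Assimilation: no change — [fobageg]
  3 Initial Consonant Epenthesis: no change — [fobageg]
  4 Intervocalic Lenition: [fobageg] → [fovaheg]
  5 t-Assibilation: no change — [fovaheg]

[topavdiz], [sifipator], [fovaheg]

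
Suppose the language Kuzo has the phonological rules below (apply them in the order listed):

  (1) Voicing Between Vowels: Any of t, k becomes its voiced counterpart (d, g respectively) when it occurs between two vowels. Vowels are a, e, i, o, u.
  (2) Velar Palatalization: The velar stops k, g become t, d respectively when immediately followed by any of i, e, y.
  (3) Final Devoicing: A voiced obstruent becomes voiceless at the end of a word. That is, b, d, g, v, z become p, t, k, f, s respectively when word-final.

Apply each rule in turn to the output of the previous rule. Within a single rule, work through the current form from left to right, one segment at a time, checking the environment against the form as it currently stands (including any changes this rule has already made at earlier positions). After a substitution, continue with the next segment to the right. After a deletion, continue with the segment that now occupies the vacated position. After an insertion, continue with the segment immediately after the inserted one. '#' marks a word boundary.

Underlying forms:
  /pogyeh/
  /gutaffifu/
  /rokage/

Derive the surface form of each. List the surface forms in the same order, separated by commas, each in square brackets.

[podyeh], [gudaffifu], [rogade]

/pogyeh/:
  (1) Voicing Between Vowels: no change — [pogyeh]
  (2) Velar Palatalization: [pogyeh] → [podyeh]
  (3) Final Devoicing: no change — [podyeh]
/gutaffifu/:
  (1) Voicing Between Vowels: [gutaffifu] → [gudaffifu]
  (2) Velar Palatalization: no change — [gudaffifu]
  (3) Final Devoicing: no change — [gudaffifu]
/rokage/:
  (1) Voicing Between Vowels: [rokage] → [rogage]
  (2) Velar Palatalization: [rogage] → [rogade]
  (3) Final Devoicing: no change — [rogade]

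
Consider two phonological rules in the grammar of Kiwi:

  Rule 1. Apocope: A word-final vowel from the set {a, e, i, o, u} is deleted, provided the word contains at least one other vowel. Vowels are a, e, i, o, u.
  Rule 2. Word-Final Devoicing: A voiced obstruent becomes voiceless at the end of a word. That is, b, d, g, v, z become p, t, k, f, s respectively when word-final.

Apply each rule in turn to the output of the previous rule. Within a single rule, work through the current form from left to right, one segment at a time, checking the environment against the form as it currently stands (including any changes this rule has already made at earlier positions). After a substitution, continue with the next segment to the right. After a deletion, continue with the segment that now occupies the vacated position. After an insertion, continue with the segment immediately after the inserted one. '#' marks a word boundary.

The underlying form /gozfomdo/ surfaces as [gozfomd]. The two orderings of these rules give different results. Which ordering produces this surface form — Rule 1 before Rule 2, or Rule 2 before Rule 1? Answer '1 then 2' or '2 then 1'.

Order 1 then 2:
  1 Apocope: [gozfomdo] → [gozfomd]
  2 Word-Final Devoicing: [gozfomd] → [gozfomt]
  result: [gozfomt]
Order 2 then 1:
  2 Word-Final Devoicing: no change — [gozfomdo]
  1 Apocope: [gozfomdo] → [gozfomd]
  result: [gozfomd]

2 then 1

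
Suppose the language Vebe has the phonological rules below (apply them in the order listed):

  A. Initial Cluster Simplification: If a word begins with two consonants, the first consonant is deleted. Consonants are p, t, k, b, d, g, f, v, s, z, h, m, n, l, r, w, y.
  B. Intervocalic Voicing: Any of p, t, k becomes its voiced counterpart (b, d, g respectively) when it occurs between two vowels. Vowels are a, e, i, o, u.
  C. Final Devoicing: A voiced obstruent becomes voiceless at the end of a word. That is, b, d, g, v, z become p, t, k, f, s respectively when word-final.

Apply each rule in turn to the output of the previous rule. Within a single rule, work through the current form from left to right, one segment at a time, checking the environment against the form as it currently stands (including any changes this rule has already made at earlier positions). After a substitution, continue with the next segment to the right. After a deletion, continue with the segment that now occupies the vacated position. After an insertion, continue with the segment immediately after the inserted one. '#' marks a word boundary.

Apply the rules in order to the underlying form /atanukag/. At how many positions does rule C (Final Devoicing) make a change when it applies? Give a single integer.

1

A Initial Cluster Simplification: no change — [atanukag]
B Intervocalic Voicing: [atanukag] → [adanugag]
C Final Devoicing: [adanugag] → [adanugak]
Rule C changed 1 position(s).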